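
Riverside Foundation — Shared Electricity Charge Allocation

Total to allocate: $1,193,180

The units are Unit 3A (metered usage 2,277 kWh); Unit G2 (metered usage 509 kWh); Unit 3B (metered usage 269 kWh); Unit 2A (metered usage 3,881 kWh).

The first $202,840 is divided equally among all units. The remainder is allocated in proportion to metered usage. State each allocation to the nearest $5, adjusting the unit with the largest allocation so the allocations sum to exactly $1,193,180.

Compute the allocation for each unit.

$202,840 shared equally gives $50,710 per unit.
Remainder $990,340 by metered usage (total 6,936): Unit 3A 325,115.94 → $325,115; Unit G2 72,676.34 → $72,675; Unit 3B 38,408.51 → $38,410; Unit 2A 554,139.21 → $554,140.
Totals: Unit 3A $50,710 + $325,115 = $375,825; Unit G2 $50,710 + $72,675 = $123,385; Unit 3B $50,710 + $38,410 = $89,120; Unit 2A $50,710 + $554,140 = $604,850.

Unit 3A: $375,825 · Unit G2: $123,385 · Unit 3B: $89,120 · Unit 2A: $604,850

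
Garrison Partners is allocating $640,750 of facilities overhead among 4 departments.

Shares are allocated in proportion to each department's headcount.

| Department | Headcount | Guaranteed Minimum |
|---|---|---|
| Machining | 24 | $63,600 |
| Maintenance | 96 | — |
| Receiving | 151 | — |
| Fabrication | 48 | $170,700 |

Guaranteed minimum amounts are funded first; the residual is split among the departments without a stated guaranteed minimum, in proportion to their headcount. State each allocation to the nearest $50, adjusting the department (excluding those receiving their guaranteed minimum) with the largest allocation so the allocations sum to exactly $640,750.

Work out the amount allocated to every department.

Guaranteed amounts: Machining $63,600; Fabrication $170,700. Remaining pool $406,450.
Remaining pool split over remaining headcount 247: Maintenance 157,972.47 → $157,950; Receiving 248,477.53 → $248,500.

Machining: $63,600 · Maintenance: $157,950 · Receiving: $248,500 · Fabrication: $170,700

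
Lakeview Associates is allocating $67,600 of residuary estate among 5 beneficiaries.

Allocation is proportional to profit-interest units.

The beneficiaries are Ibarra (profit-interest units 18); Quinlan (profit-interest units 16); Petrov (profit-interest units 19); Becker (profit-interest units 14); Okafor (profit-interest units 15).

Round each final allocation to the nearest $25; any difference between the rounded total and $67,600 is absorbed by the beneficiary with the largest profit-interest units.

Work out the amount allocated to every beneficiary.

Profit-interest units total: 82.
Unrounded shares: Ibarra 18/82 × $67,600 = 14,839.02; Quinlan 16/82 × $67,600 = 13,190.24; Petrov 19/82 × $67,600 = 15,663.41; Becker 14/82 × $67,600 = 11,541.46; Okafor 15/82 × $67,600 = 12,365.85.
At nearest $25: Ibarra $14,850; Quinlan $13,200; Petrov $15,675; Becker $11,550; Okafor $12,375. Sum = $67,650.
Difference $67,600 − $67,650 = −$50 applied to largest profit-interest units (Petrov): Petrov becomes $15,625.

Ibarra: $14,850; Quinlan: $13,200; Petrov: $15,625; Becker: $11,550; Okafor: $12,375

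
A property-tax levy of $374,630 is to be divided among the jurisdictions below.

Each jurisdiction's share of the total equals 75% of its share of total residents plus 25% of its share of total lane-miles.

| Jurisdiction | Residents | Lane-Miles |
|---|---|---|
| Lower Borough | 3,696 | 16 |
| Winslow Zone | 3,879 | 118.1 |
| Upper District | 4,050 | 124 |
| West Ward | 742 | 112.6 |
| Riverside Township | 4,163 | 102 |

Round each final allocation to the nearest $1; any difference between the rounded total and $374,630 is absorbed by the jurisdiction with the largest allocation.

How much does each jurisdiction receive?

Lower Borough: $65,994 · Winslow Zone: $89,334 · Upper District: $93,409 · West Ward: $34,922 · Riverside Township: $90,971

Totals — residents 16,530, lane-miles 472.7.
Blended shares (75% residents + 25% lane-miles): Lower Borough 0.1762; Winslow Zone 0.2385; Upper District 0.2493; West Ward 0.0932; Riverside Township 0.2428.
Proportional shares: Lower Borough 65,993.74; Winslow Zone 89,333.72; Upper District 93,409.31; West Ward 34,922.10; Riverside Township 90,971.13.
At nearest $1: Lower Borough $65,994; Winslow Zone $89,334; Upper District $93,409; West Ward $34,922; Riverside Township $90,971. Sum = $374,630.
Sum already equals the total — no adjustment.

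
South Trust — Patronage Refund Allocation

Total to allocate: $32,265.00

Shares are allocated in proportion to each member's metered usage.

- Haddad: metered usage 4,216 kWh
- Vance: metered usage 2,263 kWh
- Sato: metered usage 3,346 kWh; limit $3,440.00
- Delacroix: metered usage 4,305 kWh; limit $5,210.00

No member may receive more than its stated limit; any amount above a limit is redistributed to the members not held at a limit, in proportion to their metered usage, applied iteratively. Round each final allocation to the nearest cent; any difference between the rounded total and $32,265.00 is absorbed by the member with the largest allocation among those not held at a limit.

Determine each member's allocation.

Haddad: $15,366.70; Vance: $8,248.30; Sato: $3,440.00; Delacroix: $5,210.00

Combined metered usage = 14,130.
Proportional shares (ignoring caps): Haddad 9,626.9809; Vance 5,167.4236; Sato 7,640.3885; Delacroix 9,830.2070.
Cap binds for Sato ($3,440.00), Delacroix ($5,210.00); remaining pool $23,615.00 reallocated over remaining metered usage 6,479.
Remaining shares: Haddad 15,366.6986 → $15,366.70; Vance 8,248.3014 → $8,248.30.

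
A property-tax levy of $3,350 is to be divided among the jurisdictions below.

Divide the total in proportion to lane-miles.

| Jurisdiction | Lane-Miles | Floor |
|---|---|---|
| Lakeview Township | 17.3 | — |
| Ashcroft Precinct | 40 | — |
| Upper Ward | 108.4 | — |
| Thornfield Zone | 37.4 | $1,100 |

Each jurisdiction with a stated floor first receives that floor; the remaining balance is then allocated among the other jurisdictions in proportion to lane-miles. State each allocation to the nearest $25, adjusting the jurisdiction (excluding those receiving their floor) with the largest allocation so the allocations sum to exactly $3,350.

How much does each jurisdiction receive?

Lakeview Township: $225 | Ashcroft Precinct: $550 | Upper Ward: $1,475 | Thornfield Zone: $1,100

Fund the minimums — Thornfield Zone $1,100. Remaining pool $2,250.
Remaining pool split over remaining lane-miles 165.7: Lakeview Township 234.91 → $225; Ashcroft Precinct 543.15 → $550; Upper Ward 1,471.94 → $1,475.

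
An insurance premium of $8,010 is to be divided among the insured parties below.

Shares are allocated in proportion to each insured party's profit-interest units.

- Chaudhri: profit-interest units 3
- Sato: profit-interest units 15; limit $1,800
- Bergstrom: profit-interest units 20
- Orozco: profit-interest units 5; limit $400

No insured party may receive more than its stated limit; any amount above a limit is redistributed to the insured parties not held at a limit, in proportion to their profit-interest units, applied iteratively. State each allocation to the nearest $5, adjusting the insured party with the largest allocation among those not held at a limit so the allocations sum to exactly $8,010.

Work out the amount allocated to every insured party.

Combined profit-interest units = 43.
Proportional shares (ignoring caps): Chaudhri 558.84; Sato 2,794.19; Bergstrom 3,725.58; Orozco 931.40.
Capped: Sato ($1,800), Orozco ($400); balance $5,810 reallocated over remaining profit-interest units 23.
Shares after redistribution: Chaudhri 757.83 → $760; Bergstrom 5,052.17 → $5,050.

Chaudhri: $760 · Sato: $1,800 · Bergstrom: $5,050 · Orozco: $400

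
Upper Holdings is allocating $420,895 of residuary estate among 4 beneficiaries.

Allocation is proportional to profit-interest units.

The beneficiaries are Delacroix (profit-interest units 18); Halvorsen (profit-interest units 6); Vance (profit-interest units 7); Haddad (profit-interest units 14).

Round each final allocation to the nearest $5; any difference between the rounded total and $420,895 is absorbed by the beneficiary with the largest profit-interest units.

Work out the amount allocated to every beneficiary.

Delacroix: $168,355; Halvorsen: $56,120; Vance: $65,475; Haddad: $130,945

Total profit-interest units = 18 + 6 + 7 + 14 = 45.
Proportional shares: Delacroix 168,358.00; Halvorsen 56,119.33; Vance 65,472.56; Haddad 130,945.11.
Rounded to nearest $5: Delacroix $168,360; Halvorsen $56,120; Vance $65,475; Haddad $130,945. Sum = $420,900.
Difference $420,895 − $420,900 = −$5 applied to largest profit-interest units (Delacroix): Delacroix becomes $168,355.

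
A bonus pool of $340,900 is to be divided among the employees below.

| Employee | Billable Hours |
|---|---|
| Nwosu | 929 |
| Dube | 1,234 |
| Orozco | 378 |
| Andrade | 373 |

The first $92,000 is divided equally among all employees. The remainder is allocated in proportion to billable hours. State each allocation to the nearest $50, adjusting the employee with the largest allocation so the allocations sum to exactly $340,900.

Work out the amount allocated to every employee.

First tranche $92,000 split equally: $23,000 each.
Remainder $248,900 by billable hours (total 2,914): Nwosu 79,350.75 → $79,350; Dube 105,402.40 → $105,400; Orozco 32,286.96 → $32,300; Andrade 31,859.88 → $31,850.
Totals: Nwosu $23,000 + $79,350 = $102,350; Dube $23,000 + $105,400 = $128,400; Orozco $23,000 + $32,300 = $55,300; Andrade $23,000 + $31,850 = $54,850.

Nwosu: $102,350 · Dube: $128,400 · Orozco: $55,300 · Andrade: $54,850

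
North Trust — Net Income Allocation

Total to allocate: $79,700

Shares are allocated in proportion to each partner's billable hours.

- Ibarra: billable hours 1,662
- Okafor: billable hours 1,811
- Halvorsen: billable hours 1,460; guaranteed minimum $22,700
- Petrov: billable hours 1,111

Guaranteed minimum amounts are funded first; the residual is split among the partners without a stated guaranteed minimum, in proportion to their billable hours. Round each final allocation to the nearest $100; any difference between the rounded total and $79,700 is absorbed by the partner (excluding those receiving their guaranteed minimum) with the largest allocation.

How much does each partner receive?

Fund the minimums — Halvorsen $22,700. Balance $57,000.
Balance split over remaining billable hours 4,584: Ibarra 20,666.23 → $20,700; Okafor 22,518.98 → $22,500; Petrov 13,814.79 → $13,800.

Ibarra: $20,700 | Okafor: $22,500 | Halvorsen: $22,700 | Petrov: $13,800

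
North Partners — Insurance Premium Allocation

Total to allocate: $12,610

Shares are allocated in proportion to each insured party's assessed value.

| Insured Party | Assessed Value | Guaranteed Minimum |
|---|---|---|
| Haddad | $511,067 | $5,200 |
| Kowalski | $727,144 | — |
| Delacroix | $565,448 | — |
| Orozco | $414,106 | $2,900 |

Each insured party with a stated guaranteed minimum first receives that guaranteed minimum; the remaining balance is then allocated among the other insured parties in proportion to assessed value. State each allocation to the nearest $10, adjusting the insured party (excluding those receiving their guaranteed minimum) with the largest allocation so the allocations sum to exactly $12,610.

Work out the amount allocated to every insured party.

Haddad: $5,200; Kowalski: $2,540; Delacroix: $1,970; Orozco: $2,900

Guaranteed amounts: Haddad $5,200; Orozco $2,900. Balance $4,510.
Balance split over remaining assessed value 1,292,592: Kowalski 2,537.09 → $2,540; Delacroix 1,972.91 → $1,970.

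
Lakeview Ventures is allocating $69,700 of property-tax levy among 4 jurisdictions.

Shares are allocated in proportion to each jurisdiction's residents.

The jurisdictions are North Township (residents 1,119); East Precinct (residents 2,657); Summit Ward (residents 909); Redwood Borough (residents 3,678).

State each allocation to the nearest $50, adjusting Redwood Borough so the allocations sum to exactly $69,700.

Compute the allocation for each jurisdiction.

North Township: $9,350 | East Precinct: $22,150 | Summit Ward: $7,600 | Redwood Borough: $30,600

Total residents = 8,363.
Proportional shares: North Township 1,119/8,363 × $69,700 = 9,326.12; East Precinct 2,657/8,363 × $69,700 = 22,144.31; Summit Ward 909/8,363 × $69,700 = 7,575.91; Redwood Borough 3,678/8,363 × $69,700 = 30,653.66.
Rounded to nearest $50: North Township $9,350; East Precinct $22,150; Summit Ward $7,600; Redwood Borough $30,650. Sum = $69,750.
Difference $69,700 − $69,750 = −$50 applied to Redwood Borough: Redwood Borough becomes $30,600.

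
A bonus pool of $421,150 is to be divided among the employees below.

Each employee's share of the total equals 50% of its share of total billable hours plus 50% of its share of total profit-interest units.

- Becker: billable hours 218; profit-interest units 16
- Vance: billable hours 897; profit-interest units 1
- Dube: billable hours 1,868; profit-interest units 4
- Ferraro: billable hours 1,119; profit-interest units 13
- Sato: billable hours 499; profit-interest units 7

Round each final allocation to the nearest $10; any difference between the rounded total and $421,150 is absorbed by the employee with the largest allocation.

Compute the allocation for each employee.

Becker: $92,150 | Vance: $46,190 | Dube: $106,040 | Ferraro: $117,980 | Sato: $58,790

Billable hours total 4,601; profit-interest units total 41.
Combined weights (50% billable hours + 50% profit-interest units): Becker 0.2188; Vance 0.1097; Dube 0.2518; Ferraro 0.2801; Sato 0.1396.
Unrounded shares: Becker 92,152.86; Vance 46,189.18; Dube 106,037.08; Ferraro 117,981.21; Sato 58,789.67.
Rounded to nearest $10: Becker $92,150; Vance $46,190; Dube $106,040; Ferraro $117,980; Sato $58,790. Sum = $421,150.
Rounded total matches; no reconciliation needed.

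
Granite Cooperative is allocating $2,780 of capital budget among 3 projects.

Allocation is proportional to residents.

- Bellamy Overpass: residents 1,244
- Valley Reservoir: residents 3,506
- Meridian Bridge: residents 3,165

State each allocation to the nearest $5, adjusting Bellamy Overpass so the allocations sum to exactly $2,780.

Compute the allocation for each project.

Bellamy Overpass: $440; Valley Reservoir: $1,230; Meridian Bridge: $1,110

Sum of residents: 7,915.
Proportional shares: Bellamy Overpass 1,244/7,915 × $2,780 = 436.93; Valley Reservoir 3,506/7,915 × $2,780 = 1,231.42; Meridian Bridge 3,165/7,915 × $2,780 = 1,111.65.
Rounded to nearest $5: Bellamy Overpass $435; Valley Reservoir $1,230; Meridian Bridge $1,110. Sum = $2,775.
Difference $2,780 − $2,775 = +$5 applied to Bellamy Overpass: Bellamy Overpass becomes $440.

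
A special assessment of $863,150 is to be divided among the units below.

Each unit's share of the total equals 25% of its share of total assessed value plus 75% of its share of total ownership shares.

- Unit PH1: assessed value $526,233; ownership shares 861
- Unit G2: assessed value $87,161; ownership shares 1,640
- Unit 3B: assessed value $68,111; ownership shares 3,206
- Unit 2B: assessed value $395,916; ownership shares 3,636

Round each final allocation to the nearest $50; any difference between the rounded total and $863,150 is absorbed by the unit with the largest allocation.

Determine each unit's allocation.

Totals — assessed value 1,077,421, ownership shares 9,343.
Composite weights (25% assessed value + 75% ownership shares): Unit PH1 0.1912; Unit G2 0.1519; Unit 3B 0.2732; Unit 2B 0.3837.
Pro-rata amounts: Unit PH1 165,052.14; Unit G2 131,089.88; Unit 3B 235,780.32; Unit 2B 331,227.66.
Rounded to nearest $50: Unit PH1 $165,050; Unit G2 $131,100; Unit 3B $235,800; Unit 2B $331,250. Sum = $863,200.
Difference $863,150 − $863,200 = −$50 applied to largest allocation (Unit 2B): Unit 2B becomes $331,200.

Unit PH1: $165,050 · Unit G2: $131,100 · Unit 3B: $235,800 · Unit 2B: $331,200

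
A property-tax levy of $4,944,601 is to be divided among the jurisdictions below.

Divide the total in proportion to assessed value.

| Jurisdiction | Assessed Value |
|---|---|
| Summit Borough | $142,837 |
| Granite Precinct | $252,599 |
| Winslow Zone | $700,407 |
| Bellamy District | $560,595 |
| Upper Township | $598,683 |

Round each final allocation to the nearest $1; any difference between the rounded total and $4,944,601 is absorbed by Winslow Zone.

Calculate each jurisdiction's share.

Assessed value total: 2,255,121.
Raw shares: Summit Borough 142,837/2,255,121 × $4,944,601 = 313,185.84; Granite Precinct 252,599/2,255,121 × $4,944,601 = 553,851.11; Winslow Zone 700,407/2,255,121 × $4,944,601 = 1,535,719.44; Bellamy District 560,595/2,255,121 × $4,944,601 = 1,229,166.24; Upper Township 598,683/2,255,121 × $4,944,601 = 1,312,678.37.
After rounding ($1): Summit Borough $313,186; Granite Precinct $553,851; Winslow Zone $1,535,719; Bellamy District $1,229,166; Upper Township $1,312,678. Sum = $4,944,600.
Difference $4,944,601 − $4,944,600 = +$1 applied to Winslow Zone: Winslow Zone becomes $1,535,720.

Summit Borough: $313,186 | Granite Precinct: $553,851 | Winslow Zone: $1,535,720 | Bellamy District: $1,229,166 | Upper Township: $1,312,678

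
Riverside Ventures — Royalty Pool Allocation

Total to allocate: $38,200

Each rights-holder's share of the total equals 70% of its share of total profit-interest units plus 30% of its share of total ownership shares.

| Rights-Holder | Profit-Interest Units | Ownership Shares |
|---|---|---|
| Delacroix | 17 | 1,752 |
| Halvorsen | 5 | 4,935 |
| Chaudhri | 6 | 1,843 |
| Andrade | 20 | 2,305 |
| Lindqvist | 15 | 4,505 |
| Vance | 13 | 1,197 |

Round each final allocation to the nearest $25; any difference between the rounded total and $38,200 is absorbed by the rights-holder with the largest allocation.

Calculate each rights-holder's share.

Profit-interest units total 76; ownership shares total 16,537.
Blended shares (70% profit-interest units + 30% ownership shares): Delacroix 0.1884; Halvorsen 0.1356; Chaudhri 0.0887; Andrade 0.2260; Lindqvist 0.2199; Vance 0.1415.
Unrounded shares: Delacroix 7,195.44; Halvorsen 5,179.12; Chaudhri 3,388.24; Andrade 8,634.19; Lindqvist 8,399.56; Vance 5,403.46.
At nearest $25: Delacroix $7,200; Halvorsen $5,175; Chaudhri $3,400; Andrade $8,625; Lindqvist $8,400; Vance $5,400. Sum = $38,200.
Sum already equals the total — no adjustment.

Delacroix: $7,200 | Halvorsen: $5,175 | Chaudhri: $3,400 | Andrade: $8,625 | Lindqvist: $8,400 | Vance: $5,400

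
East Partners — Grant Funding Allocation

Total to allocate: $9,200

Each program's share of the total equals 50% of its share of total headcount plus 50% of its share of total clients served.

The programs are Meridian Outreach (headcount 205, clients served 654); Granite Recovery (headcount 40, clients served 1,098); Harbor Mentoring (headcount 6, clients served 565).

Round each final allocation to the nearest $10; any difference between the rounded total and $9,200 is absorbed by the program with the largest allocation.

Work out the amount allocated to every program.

Meridian Outreach: $5,060 | Granite Recovery: $2,910 | Harbor Mentoring: $1,230

Headcount total 251; clients served total 2,317.
Composite weights (50% headcount + 50% clients served): Meridian Outreach 0.5495; Granite Recovery 0.3166; Harbor Mentoring 0.1339.
Raw shares: Meridian Outreach 5,055.38; Granite Recovery 2,912.96; Harbor Mentoring 1,231.67.
After rounding ($10): Meridian Outreach $5,060; Granite Recovery $2,910; Harbor Mentoring $1,230. Sum = $9,200.
Sum already equals the total — no adjustment.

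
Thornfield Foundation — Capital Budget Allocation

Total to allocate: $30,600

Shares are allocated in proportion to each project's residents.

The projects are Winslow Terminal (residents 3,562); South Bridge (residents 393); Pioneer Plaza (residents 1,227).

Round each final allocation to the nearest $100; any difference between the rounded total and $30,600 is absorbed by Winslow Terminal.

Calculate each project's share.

Winslow Terminal: $21,100; South Bridge: $2,300; Pioneer Plaza: $7,200

Sum of residents: 5,182.
Raw shares: Winslow Terminal 3,562/5,182 × $30,600 = 21,033.81; South Bridge 393/5,182 × $30,600 = 2,320.69; Pioneer Plaza 1,227/5,182 × $30,600 = 7,245.50.
After rounding ($100): Winslow Terminal $21,000; South Bridge $2,300; Pioneer Plaza $7,200. Sum = $30,500.
Difference $30,600 − $30,500 = +$100 applied to Winslow Terminal: Winslow Terminal becomes $21,100.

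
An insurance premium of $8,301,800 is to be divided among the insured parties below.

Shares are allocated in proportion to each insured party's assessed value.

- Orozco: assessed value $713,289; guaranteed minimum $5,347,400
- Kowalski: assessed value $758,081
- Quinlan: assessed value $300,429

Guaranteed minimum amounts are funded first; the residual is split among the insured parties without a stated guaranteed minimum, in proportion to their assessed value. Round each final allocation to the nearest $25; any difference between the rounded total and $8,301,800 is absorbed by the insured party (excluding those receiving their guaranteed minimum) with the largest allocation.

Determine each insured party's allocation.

Fund the minimums — Orozco $5,347,400. Residual $2,954,400.
Residual split over remaining assessed value 1,058,510: Kowalski 2,115,874.68 → $2,115,875; Quinlan 838,525.32 → $838,525.

Orozco: $5,347,400 | Kowalski: $2,115,875 | Quinlan: $838,525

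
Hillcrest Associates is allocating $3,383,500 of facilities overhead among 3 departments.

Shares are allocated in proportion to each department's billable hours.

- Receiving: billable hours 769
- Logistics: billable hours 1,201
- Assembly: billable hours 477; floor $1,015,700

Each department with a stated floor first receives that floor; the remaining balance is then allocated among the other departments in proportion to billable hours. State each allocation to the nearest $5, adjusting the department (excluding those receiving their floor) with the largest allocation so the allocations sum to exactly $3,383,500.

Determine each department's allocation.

Receiving: $924,285; Logistics: $1,443,515; Assembly: $1,015,700

Minimums first: Assembly $1,015,700. Balance $2,367,800.
Balance split over remaining billable hours 1,970: Receiving 924,283.35 → $924,285; Logistics 1,443,516.65 → $1,443,515.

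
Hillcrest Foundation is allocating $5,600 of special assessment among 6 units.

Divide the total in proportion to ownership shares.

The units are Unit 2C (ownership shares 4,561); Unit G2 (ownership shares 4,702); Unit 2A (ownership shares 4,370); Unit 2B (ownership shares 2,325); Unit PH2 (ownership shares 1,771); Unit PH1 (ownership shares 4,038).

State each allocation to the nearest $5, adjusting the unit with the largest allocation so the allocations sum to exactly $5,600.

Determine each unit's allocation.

Ownership shares total: 21,767.
Raw shares: Unit 2C 4,561/21,767 × $5,600 = 1,173.41; Unit G2 4,702/21,767 × $5,600 = 1,209.68; Unit 2A 4,370/21,767 × $5,600 = 1,124.27; Unit 2B 2,325/21,767 × $5,600 = 598.15; Unit PH2 1,771/21,767 × $5,600 = 455.63; Unit PH1 4,038/21,767 × $5,600 = 1,038.86.
Rounded to nearest $5: Unit 2C $1,175; Unit G2 $1,210; Unit 2A $1,125; Unit 2B $600; Unit PH2 $455; Unit PH1 $1,040. Sum = $5,605.
Difference $5,600 − $5,605 = −$5 applied to largest allocation (Unit G2): Unit G2 becomes $1,205.

Unit 2C: $1,175; Unit G2: $1,205; Unit 2A: $1,125; Unit 2B: $600; Unit PH2: $455; Unit PH1: $1,040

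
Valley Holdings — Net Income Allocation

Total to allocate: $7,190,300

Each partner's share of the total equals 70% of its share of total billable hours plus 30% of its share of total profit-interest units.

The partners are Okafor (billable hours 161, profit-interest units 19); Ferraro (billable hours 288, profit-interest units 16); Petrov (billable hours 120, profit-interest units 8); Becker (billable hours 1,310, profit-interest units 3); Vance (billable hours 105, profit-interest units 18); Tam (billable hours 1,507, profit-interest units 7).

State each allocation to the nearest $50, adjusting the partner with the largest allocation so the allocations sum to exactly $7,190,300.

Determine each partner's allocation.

Billable hours total 3,491; profit-interest units total 71.
Blended shares (70% billable hours + 30% profit-interest units): Okafor 0.1126; Ferraro 0.1254; Petrov 0.0579; Becker 0.2754; Vance 0.0971; Tam 0.3318.
Pro-rata amounts: Okafor 809,373.99; Ferraro 901,333.80; Petrov 416,064.48; Becker 1,979,859.94; Vance 698,253.46; Tam 2,385,414.32.
Rounded to nearest $50: Okafor $809,350; Ferraro $901,350; Petrov $416,050; Becker $1,979,850; Vance $698,250; Tam $2,385,400. Sum = $7,190,250.
Difference $7,190,300 − $7,190,250 = +$50 applied to largest allocation (Tam): Tam becomes $2,385,450.

Okafor: $809,350 · Ferraro: $901,350 · Petrov: $416,050 · Becker: $1,979,850 · Vance: $698,250 · Tam: $2,385,450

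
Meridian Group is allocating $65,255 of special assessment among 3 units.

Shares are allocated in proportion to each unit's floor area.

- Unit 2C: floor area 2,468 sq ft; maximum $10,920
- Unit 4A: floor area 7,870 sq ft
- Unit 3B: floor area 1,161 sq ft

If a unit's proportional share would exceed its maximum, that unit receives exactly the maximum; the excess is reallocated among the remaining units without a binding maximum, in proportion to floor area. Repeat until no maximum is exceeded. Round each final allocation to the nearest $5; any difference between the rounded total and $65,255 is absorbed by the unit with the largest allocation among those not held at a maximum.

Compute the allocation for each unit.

Unit 2C: $10,920; Unit 4A: $47,350; Unit 3B: $6,985

Sum of floor area: 11,499.
Proportional shares (ignoring caps): Unit 2C 14,005.51; Unit 4A 44,661.00; Unit 3B 6,588.49.
Held at cap: Unit 2C ($10,920); balance $54,335 reallocated over remaining floor area 9,031.
Shares after redistribution: Unit 4A 47,349.84 → $47,350; Unit 3B 6,985.16 → $6,985.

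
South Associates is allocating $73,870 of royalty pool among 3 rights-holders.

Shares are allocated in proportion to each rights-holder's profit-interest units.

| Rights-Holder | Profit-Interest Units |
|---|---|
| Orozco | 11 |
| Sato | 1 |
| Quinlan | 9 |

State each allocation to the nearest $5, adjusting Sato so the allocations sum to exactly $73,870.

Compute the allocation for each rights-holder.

Sum of profit-interest units: 21.
Raw shares: Orozco 11/21 × $73,870 = 38,693.81; Sato 1/21 × $73,870 = 3,517.62; Quinlan 9/21 × $73,870 = 31,658.57.
After rounding ($5): Orozco $38,695; Sato $3,520; Quinlan $31,660. Sum = $73,875.
Difference $73,870 − $73,875 = −$5 applied to Sato: Sato becomes $3,515.

Orozco: $38,695; Sato: $3,515; Quinlan: $31,660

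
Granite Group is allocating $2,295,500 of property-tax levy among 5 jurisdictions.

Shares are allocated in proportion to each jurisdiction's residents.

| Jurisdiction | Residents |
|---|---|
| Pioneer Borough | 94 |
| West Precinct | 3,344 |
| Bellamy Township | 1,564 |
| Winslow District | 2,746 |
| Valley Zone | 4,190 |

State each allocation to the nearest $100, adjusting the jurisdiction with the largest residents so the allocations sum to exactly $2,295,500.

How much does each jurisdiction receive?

Pioneer Borough: $18,100; West Precinct: $643,000; Bellamy Township: $300,700; Winslow District: $528,000; Valley Zone: $805,700

Sum of residents: 94 + 3,344 + 1,564 + 2,746 + 4,190 = 11,938.
Pro-rata amounts: Pioneer Borough 18,074.80; West Precinct 643,001.51; Bellamy Township 300,733.96; Winslow District 528,014.99; Valley Zone 805,674.74.
After rounding ($100): Pioneer Borough $18,100; West Precinct $643,000; Bellamy Township $300,700; Winslow District $528,000; Valley Zone $805,700. Sum = $2,295,500.
Sum already equals the total — no adjustment.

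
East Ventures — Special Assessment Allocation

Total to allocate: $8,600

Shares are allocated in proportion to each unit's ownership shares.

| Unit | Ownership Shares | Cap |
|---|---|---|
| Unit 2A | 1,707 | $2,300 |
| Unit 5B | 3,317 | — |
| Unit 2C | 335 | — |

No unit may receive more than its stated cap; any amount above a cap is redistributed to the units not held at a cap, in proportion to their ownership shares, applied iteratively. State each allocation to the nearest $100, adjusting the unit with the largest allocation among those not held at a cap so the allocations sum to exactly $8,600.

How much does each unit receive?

Unit 2A: $2,300; Unit 5B: $5,700; Unit 2C: $600

Combined ownership shares = 5,359.
Pro-rata shares before constraints: Unit 2A 2,739.35; Unit 5B 5,323.05; Unit 2C 537.60.
Cap binds for Unit 2A ($2,300); remaining pool $6,300 reallocated over remaining ownership shares 3,652.
Shares after redistribution: Unit 5B 5,722.10 → $5,700; Unit 2C 577.90 → $600.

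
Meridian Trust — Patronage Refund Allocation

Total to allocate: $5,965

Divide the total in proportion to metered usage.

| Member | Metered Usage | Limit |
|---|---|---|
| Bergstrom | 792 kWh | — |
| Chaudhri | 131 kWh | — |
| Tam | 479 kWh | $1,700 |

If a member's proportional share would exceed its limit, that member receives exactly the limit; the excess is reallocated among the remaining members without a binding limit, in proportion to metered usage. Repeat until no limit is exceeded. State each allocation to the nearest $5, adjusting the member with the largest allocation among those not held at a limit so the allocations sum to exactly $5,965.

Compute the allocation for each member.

Total metered usage = 1,402.
Unconstrained shares: Bergstrom 3,369.67; Chaudhri 557.36; Tam 2,037.97.
Cap binds for Tam ($1,700); balance $4,265 reallocated over remaining metered usage 923.
Shares after redistribution: Bergstrom 3,659.67 → $3,660; Chaudhri 605.33 → $605.

Bergstrom: $3,660 | Chaudhri: $605 | Tam: $1,700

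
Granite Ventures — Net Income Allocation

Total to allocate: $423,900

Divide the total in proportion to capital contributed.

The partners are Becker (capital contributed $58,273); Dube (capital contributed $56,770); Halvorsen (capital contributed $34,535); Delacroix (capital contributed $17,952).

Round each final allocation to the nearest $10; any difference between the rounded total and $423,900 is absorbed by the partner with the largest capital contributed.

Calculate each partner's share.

Total capital contributed = 167,530.
Pro-rata amounts: Becker 58,273/167,530 × $423,900 = 147,447.77; Dube 56,770/167,530 × $423,900 = 143,644.74; Halvorsen 34,535/167,530 × $423,900 = 87,383.67; Delacroix 17,952/167,530 × $423,900 = 45,423.82.
After rounding ($10): Becker $147,450; Dube $143,640; Halvorsen $87,380; Delacroix $45,420. Sum = $423,890.
Difference $423,900 − $423,890 = +$10 applied to largest capital contributed (Becker): Becker becomes $147,460.

Becker: $147,460 | Dube: $143,640 | Halvorsen: $87,380 | Delacroix: $45,420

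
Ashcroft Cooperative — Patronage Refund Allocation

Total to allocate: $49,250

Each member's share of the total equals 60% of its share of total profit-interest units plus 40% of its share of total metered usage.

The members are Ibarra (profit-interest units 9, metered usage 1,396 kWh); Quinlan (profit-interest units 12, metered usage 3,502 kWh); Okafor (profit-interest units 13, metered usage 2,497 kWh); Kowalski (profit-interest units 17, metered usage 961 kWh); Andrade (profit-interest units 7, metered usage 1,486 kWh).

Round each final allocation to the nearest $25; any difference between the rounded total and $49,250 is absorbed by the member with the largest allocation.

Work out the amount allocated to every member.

Profit-interest units total 58; metered usage total 9,842.
Blended shares (60% profit-interest units + 40% metered usage): Ibarra 0.1498; Quinlan 0.2665; Okafor 0.2360; Kowalski 0.2149; Andrade 0.1328.
Unrounded shares: Ibarra 7,379.61; Quinlan 13,123.49; Okafor 11,621.34; Kowalski 10,584.77; Andrade 6,540.80.
Rounded to nearest $25: Ibarra $7,375; Quinlan $13,125; Okafor $11,625; Kowalski $10,575; Andrade $6,550. Sum = $49,250.
No rounding difference to absorb.

Ibarra: $7,375; Quinlan: $13,125; Okafor: $11,625; Kowalski: $10,575; Andrade: $6,550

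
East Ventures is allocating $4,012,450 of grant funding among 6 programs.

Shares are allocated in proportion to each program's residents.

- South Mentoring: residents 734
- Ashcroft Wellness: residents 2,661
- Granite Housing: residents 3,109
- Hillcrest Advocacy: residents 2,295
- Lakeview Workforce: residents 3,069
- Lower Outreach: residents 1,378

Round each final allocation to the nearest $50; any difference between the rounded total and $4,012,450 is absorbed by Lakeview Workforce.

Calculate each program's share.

South Mentoring: $222,350; Ashcroft Wellness: $806,050; Granite Housing: $941,750; Hillcrest Advocacy: $695,200; Lakeview Workforce: $929,700; Lower Outreach: $417,400

Combined residents = 13,246.
Pro-rata amounts: South Mentoring 734/13,246 × $4,012,450 = 222,341.71; Ashcroft Wellness 2,661/13,246 × $4,012,450 = 806,064.43; Granite Housing 3,109/13,246 × $4,012,450 = 941,771.63; Hillcrest Advocacy 2,295/13,246 × $4,012,450 = 695,196.49; Lakeview Workforce 3,069/13,246 × $4,012,450 = 929,654.92; Lower Outreach 1,378/13,246 × $4,012,450 = 417,420.81.
After rounding ($50): South Mentoring $222,350; Ashcroft Wellness $806,050; Granite Housing $941,750; Hillcrest Advocacy $695,200; Lakeview Workforce $929,650; Lower Outreach $417,400. Sum = $4,012,400.
Difference $4,012,450 − $4,012,400 = +$50 applied to Lakeview Workforce: Lakeview Workforce becomes $929,700.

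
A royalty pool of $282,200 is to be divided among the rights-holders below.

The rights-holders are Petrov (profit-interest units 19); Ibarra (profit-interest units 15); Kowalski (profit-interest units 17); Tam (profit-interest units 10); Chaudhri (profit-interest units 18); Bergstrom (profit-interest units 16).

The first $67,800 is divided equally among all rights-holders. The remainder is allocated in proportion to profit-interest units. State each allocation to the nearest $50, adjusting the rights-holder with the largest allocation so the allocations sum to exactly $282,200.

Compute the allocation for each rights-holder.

Petrov: $54,250 | Ibarra: $45,150 | Kowalski: $49,650 | Tam: $33,850 | Chaudhri: $51,900 | Bergstrom: $47,400

Equal tier: $67,800 ÷ 6 = $11,300 apiece.
Remainder $214,400 by profit-interest units (total 95): Petrov 42,880.00 → $42,900; Ibarra 33,852.63 → $33,850; Kowalski 38,366.32 → $38,350; Tam 22,568.42 → $22,550; Chaudhri 40,623.16 → $40,600; Bergstrom 36,109.47 → $36,100.
Rounding difference +$50 on remainder applied to Petrov.
Totals: Petrov $11,300 + $42,950 = $54,250; Ibarra $11,300 + $33,850 = $45,150; Kowalski $11,300 + $38,350 = $49,650; Tam $11,300 + $22,550 = $33,850; Chaudhri $11,300 + $40,600 = $51,900; Bergstrom $11,300 + $36,100 = $47,400.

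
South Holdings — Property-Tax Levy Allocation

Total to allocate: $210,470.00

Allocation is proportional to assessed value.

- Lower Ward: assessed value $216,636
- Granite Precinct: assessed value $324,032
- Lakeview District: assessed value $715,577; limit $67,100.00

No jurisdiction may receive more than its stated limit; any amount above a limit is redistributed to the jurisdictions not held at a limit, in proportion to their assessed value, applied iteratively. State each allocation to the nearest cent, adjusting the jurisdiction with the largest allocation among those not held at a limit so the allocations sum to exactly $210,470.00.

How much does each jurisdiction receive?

Assessed value total: 1,256,245.
Proportional shares (ignoring caps): Lower Ward 36,294.9734; Granite Precinct 54,287.9892; Lakeview District 119,887.0373.
Held at cap: Lakeview District ($67,100.00); balance $143,370.00 reallocated over remaining assessed value 540,668.
Remaining shares: Lower Ward 57,445.7954 → $57,445.80; Granite Precinct 85,924.2046 → $85,924.20.

Lower Ward: $57,445.80; Granite Precinct: $85,924.20; Lakeview District: $67,100.00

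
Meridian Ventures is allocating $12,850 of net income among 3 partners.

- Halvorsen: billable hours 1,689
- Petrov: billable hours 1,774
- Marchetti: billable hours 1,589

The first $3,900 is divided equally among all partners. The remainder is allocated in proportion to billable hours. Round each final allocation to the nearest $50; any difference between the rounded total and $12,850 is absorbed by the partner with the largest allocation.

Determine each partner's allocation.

Halvorsen: $4,300 · Petrov: $4,450 · Marchetti: $4,100

Equal tier: $3,900 ÷ 3 = $1,300 apiece.
Remainder $8,950 by billable hours (total 5,052): Halvorsen 2,992.19 → $3,000; Petrov 3,142.78 → $3,150; Marchetti 2,815.03 → $2,800.
Totals: Halvorsen $1,300 + $3,000 = $4,300; Petrov $1,300 + $3,150 = $4,450; Marchetti $1,300 + $2,800 = $4,100.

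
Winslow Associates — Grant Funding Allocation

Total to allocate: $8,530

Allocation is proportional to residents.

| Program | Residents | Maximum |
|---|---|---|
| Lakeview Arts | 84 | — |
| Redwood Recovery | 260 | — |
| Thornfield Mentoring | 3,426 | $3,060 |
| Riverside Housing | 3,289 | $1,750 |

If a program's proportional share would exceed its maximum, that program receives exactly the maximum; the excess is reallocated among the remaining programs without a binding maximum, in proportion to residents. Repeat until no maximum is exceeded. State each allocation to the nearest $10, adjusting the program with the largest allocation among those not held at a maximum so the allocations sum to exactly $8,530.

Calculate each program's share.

Sum of residents: 7,059.
Proportional shares (ignoring caps): Lakeview Arts 101.50; Redwood Recovery 314.18; Thornfield Mentoring 4,139.93; Riverside Housing 3,974.38.
Cap binds for Thornfield Mentoring ($3,060), Riverside Housing ($1,750); remaining pool $3,720 reallocated over remaining residents 344.
Redistributed shares: Lakeview Arts 908.37 → $910; Redwood Recovery 2,811.63 → $2,810.

Lakeview Arts: $910 | Redwood Recovery: $2,810 | Thornfield Mentoring: $3,060 | Riverside Housing: $1,750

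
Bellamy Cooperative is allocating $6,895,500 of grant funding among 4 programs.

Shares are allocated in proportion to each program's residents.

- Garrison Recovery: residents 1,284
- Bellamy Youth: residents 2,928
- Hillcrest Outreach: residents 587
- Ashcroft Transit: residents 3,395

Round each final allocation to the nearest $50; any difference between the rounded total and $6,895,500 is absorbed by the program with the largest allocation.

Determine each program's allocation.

Total residents = 8,194.
Raw shares: Garrison Recovery 1,284/8,194 × $6,895,500 = 1,080,525.02; Bellamy Youth 2,928/8,194 × $6,895,500 = 2,464,000.98; Hillcrest Outreach 587/8,194 × $6,895,500 = 493,978.34; Ashcroft Transit 3,395/8,194 × $6,895,500 = 2,856,995.67.
At nearest $50: Garrison Recovery $1,080,550; Bellamy Youth $2,464,000; Hillcrest Outreach $494,000; Ashcroft Transit $2,857,000. Sum = $6,895,550.
Difference $6,895,500 − $6,895,550 = −$50 applied to largest allocation (Ashcroft Transit): Ashcroft Transit becomes $2,856,950.

Garrison Recovery: $1,080,550; Bellamy Youth: $2,464,000; Hillcrest Outreach: $494,000; Ashcroft Transit: $2,856,950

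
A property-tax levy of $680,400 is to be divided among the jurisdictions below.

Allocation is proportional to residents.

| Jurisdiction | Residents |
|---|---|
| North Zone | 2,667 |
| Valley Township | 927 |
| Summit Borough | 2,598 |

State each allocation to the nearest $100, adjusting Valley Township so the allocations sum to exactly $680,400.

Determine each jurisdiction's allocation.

Total residents = 6,192.
Unrounded shares: North Zone 2,667/6,192 × $680,400 = 293,059.88; Valley Township 927/6,192 × $680,400 = 101,862.21; Summit Borough 2,598/6,192 × $680,400 = 285,477.91.
At nearest $100: North Zone $293,100; Valley Township $101,900; Summit Borough $285,500. Sum = $680,500.
Difference $680,400 − $680,500 = −$100 applied to Valley Township: Valley Township becomes $101,800.

North Zone: $293,100 · Valley Township: $101,800 · Summit Borough: $285,500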